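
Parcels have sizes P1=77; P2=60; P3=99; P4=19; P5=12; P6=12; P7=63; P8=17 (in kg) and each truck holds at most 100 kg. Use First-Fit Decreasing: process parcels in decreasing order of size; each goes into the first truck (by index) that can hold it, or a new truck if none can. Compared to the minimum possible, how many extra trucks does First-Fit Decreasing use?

0

First-Fit Decreasing: [99] [77,19] [63,17,12] [60,12] → 4 trucks.
Total size 359 kg; any packing needs at least ⌈359/100⌉ = 4 trucks.
So 4 is already optimal.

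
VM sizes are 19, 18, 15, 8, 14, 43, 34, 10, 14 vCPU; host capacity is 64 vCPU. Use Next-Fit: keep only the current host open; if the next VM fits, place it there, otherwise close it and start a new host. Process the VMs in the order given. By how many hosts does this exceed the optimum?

0

Next-Fit: [19,18,15,8] [14,43] [34,10,14] → 3 hosts.
Total size 175 vCPU; any packing needs at least ⌈175/64⌉ = 3 hosts.
So 3 is already optimal.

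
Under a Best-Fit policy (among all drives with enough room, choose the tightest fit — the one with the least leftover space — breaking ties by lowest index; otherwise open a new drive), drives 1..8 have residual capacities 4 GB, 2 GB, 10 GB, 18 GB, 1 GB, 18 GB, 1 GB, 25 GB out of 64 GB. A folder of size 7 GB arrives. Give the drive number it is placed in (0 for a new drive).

Drives with room: drive 3 (10 GB), drive 4 (18 GB), drive 6 (18 GB), drive 8 (25 GB).
Tightest fit is drive 3 with 10 GB free.

3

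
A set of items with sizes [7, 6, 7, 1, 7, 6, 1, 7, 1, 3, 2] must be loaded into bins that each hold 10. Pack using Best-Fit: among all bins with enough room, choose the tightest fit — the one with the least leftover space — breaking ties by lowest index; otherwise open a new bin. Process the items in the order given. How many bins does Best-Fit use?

bin 1: place 7, 3 left
bin 2: place 6, 4 left
bin 3: place 7, 3 left
bin 1: place 1, 2 left
bin 4: place 7, 3 left
bin 5: place 6, 4 left
bin 1: place 1, 1 left
bin 6: place 7, 3 left
bin 1: place 1, 0 left
bin 3: place 3, 0 left
bin 4: place 2, 1 left

6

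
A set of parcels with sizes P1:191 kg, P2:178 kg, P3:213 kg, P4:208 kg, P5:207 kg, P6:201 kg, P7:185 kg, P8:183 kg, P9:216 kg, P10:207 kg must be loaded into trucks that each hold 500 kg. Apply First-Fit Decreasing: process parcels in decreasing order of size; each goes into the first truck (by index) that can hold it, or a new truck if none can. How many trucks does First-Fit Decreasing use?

5 trucks

Sorted descending: 216, 213, 208, 207, 207, 201, 191, 185, 183, 178.
Put 216 kg in truck 1; 284 kg remain.
Put 213 kg in truck 1; 71 kg remain.
Put 208 kg in truck 2; 292 kg remain.
Put 207 kg in truck 2; 85 kg remain.
Put 207 kg in truck 3; 293 kg remain.
Put 201 kg in truck 3; 92 kg remain.
Put 191 kg in truck 4; 309 kg remain.
Put 185 kg in truck 4; 124 kg remain.
Put 183 kg in truck 5; 317 kg remain.
Put 178 kg in truck 5; 139 kg remain.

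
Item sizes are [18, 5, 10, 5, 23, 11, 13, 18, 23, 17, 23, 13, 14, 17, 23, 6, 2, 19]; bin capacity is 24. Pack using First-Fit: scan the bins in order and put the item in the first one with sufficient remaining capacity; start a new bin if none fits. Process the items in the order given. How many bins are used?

bin 1: place 18, 6 left
bin 1: place 5, 1 left
bin 2: place 10, 14 left
bin 2: place 5, 9 left
bin 3: place 23, 1 left
bin 4: place 11, 13 left
bin 4: place 13, 0 left
bin 5: place 18, 6 left
bin 6: place 23, 1 left
bin 7: place 17, 7 left
bin 8: place 23, 1 left
bin 9: place 13, 11 left
bin 10: place 14, 10 left
bin 11: place 17, 7 left
bin 12: place 23, 1 left
bin 2: place 6, 3 left
bin 2: place 2, 1 left
bin 13: place 19, 5 left

13 bins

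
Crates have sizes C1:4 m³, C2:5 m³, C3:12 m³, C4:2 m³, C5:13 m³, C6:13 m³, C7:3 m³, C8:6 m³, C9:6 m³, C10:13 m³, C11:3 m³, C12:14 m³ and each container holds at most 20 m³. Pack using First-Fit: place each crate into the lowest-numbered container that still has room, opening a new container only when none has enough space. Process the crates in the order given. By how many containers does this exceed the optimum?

First-Fit: [4,5,2,3,6] [12,6] [13,3] [13] [13] [14] → 6 containers.
Total size 94 m³; any packing needs at least ⌈94/20⌉ = 5 containers.
An optimal packing achieves that bound: [14,6] [13,6] [13,5,2] [13,4,3] [12,3] → 5 containers.
Excess: 6 − 5 = 1.

1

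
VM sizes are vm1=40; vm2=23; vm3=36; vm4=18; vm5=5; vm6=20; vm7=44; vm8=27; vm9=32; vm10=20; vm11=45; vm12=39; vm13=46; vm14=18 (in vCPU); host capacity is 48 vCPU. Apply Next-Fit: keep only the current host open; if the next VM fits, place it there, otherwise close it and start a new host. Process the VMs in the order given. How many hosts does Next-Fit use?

12 hosts

vm1 (40 vCPU) → host 1 (remaining 8 vCPU)
vm2 (23 vCPU) → host 2 (remaining 25 vCPU)
vm3 (36 vCPU) → host 3 (remaining 12 vCPU)
vm4 (18 vCPU) → host 4 (remaining 30 vCPU)
vm5 (5 vCPU) → host 4 (remaining 25 vCPU)
vm6 (20 vCPU) → host 4 (remaining 5 vCPU)
vm7 (44 vCPU) → host 5 (remaining 4 vCPU)
vm8 (27 vCPU) → host 6 (remaining 21 vCPU)
vm9 (32 vCPU) → host 7 (remaining 16 vCPU)
vm10 (20 vCPU) → host 8 (remaining 28 vCPU)
vm11 (45 vCPU) → host 9 (remaining 3 vCPU)
vm12 (39 vCPU) → host 10 (remaining 9 vCPU)
vm13 (46 vCPU) → host 11 (remaining 2 vCPU)
vm14 (18 vCPU) → host 12 (remaining 30 vCPU)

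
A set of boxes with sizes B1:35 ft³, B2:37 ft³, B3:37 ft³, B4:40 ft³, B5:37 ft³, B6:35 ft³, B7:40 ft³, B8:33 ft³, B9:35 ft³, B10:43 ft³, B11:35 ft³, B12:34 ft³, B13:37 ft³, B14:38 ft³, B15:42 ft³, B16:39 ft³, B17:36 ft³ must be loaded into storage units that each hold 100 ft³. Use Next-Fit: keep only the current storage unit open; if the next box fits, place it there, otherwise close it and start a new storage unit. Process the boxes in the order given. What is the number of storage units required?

storage unit 1: place B1 (35 ft³), 65 ft³ left
storage unit 1: place B2 (37 ft³), 28 ft³ left
storage unit 2: place B3 (37 ft³), 63 ft³ left
storage unit 2: place B4 (40 ft³), 23 ft³ left
storage unit 3: place B5 (37 ft³), 63 ft³ left
storage unit 3: place B6 (35 ft³), 28 ft³ left
storage unit 4: place B7 (40 ft³), 60 ft³ left
storage unit 4: place B8 (33 ft³), 27 ft³ left
storage unit 5: place B9 (35 ft³), 65 ft³ left
storage unit 5: place B10 (43 ft³), 22 ft³ left
storage unit 6: place B11 (35 ft³), 65 ft³ left
storage unit 6: place B12 (34 ft³), 31 ft³ left
storage unit 7: place B13 (37 ft³), 63 ft³ left
storage unit 7: place B14 (38 ft³), 25 ft³ left
storage unit 8: place B15 (42 ft³), 58 ft³ left
storage unit 8: place B16 (39 ft³), 19 ft³ left
storage unit 9: place B17 (36 ft³), 64 ft³ left
Final storage units: [35,37] [37,40] [37,35] [40,33] [35,43] [35,34] [37,38] [42,39] [36].

9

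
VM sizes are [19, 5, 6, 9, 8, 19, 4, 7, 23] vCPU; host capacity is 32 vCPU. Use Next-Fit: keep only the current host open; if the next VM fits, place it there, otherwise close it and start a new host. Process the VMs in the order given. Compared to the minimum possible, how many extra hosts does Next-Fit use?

0

Next-Fit: [19,5,6] [9,8] [19,4,7] [23] → 4 hosts.
Total size 100 vCPU; any packing needs at least ⌈100/32⌉ = 4 hosts.
So 4 is already optimal.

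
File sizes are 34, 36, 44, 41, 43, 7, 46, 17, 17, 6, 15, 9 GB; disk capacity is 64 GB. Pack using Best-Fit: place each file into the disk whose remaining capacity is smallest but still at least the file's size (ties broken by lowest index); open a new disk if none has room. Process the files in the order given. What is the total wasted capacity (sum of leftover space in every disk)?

69

Put 34 GB in disk 1; 30 GB remain.
Put 36 GB in disk 2; 28 GB remain.
Put 44 GB in disk 3; 20 GB remain.
Put 41 GB in disk 4; 23 GB remain.
Put 43 GB in disk 5; 21 GB remain.
Put 7 GB in disk 3; 13 GB remain.
Put 46 GB in disk 6; 18 GB remain.
Put 17 GB in disk 6; 1 GB remain.
Put 17 GB in disk 5; 4 GB remain.
Put 6 GB in disk 3; 7 GB remain.
Put 15 GB in disk 4; 8 GB remain.
Put 9 GB in disk 2; 19 GB remain.
6 disks × 64 GB = 384 GB; used 315 GB; unused 69 GB.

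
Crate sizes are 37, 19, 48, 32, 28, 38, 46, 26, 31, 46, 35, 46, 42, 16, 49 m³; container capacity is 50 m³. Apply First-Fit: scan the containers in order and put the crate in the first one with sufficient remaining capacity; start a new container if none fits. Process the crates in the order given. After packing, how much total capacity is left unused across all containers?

37 m³ → container 1 (remaining 13 m³)
19 m³ → container 2 (remaining 31 m³)
48 m³ → container 3 (remaining 2 m³)
32 m³ → container 4 (remaining 18 m³)
28 m³ → container 2 (remaining 3 m³)
38 m³ → container 5 (remaining 12 m³)
46 m³ → container 6 (remaining 4 m³)
26 m³ → container 7 (remaining 24 m³)
31 m³ → container 8 (remaining 19 m³)
46 m³ → container 9 (remaining 4 m³)
35 m³ → container 10 (remaining 15 m³)
46 m³ → container 11 (remaining 4 m³)
42 m³ → container 12 (remaining 8 m³)
16 m³ → container 4 (remaining 2 m³)
49 m³ → container 13 (remaining 1 m³)
13 containers × 50 m³ = 650 m³; used 539 m³; unused 111 m³.

111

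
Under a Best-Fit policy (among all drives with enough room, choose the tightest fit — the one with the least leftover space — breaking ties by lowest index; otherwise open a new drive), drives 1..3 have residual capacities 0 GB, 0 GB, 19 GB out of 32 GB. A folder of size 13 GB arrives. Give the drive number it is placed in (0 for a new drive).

Drives with room: drive 3 (19 GB).
Tightest fit is drive 3 with 19 GB free.

3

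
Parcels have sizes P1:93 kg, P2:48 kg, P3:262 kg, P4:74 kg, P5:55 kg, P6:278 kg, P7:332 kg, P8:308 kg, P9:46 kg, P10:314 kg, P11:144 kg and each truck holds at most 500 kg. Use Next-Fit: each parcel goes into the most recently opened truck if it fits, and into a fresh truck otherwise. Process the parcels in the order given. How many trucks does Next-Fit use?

5 trucks

truck 1: place P1 (93 kg), 407 kg left
truck 1: place P2 (48 kg), 359 kg left
truck 1: place P3 (262 kg), 97 kg left
truck 1: place P4 (74 kg), 23 kg left
truck 2: place P5 (55 kg), 445 kg left
truck 2: place P6 (278 kg), 167 kg left
truck 3: place P7 (332 kg), 168 kg left
truck 4: place P8 (308 kg), 192 kg left
truck 4: place P9 (46 kg), 146 kg left
truck 5: place P10 (314 kg), 186 kg left
truck 5: place P11 (144 kg), 42 kg left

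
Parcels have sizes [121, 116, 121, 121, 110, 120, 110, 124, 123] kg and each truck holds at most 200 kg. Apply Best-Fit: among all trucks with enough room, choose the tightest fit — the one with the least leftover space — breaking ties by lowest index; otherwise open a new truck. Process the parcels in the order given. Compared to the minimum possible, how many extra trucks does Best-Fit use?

0

Best-Fit: [121] [116] [121] [121] [110] [120] [110] [124] [123] → 9 trucks.
9 parcels exceed 100 kg (half the capacity), and no two of those can share a truck, so at least 9 trucks are needed.
So 9 is already optimal.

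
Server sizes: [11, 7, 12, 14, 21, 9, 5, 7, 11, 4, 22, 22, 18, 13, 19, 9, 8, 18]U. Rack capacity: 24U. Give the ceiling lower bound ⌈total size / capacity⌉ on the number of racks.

10 racks

Total size = 11 + 7 + 12 + 14 + 21 + 9 + 5 + 7 + 11 + 4 + 22 + 22 + 18 + 13 + 19 + 9 + 8 + 18 = 230U.
⌈230 / 24⌉ = 10.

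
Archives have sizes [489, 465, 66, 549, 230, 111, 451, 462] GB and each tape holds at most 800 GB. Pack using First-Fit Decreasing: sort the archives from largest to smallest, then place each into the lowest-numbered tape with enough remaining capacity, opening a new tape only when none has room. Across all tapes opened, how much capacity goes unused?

1177

Sorted descending: 549, 489, 465, 462, 451, 230, 111, 66.
Put 549 GB in tape 1; 251 GB remain.
Put 489 GB in tape 2; 311 GB remain.
Put 465 GB in tape 3; 335 GB remain.
Put 462 GB in tape 4; 338 GB remain.
Put 451 GB in tape 5; 349 GB remain.
Put 230 GB in tape 1; 21 GB remain.
Put 111 GB in tape 2; 200 GB remain.
Put 66 GB in tape 2; 134 GB remain.
5 tapes × 800 GB = 4000 GB; used 2823 GB; unused 1177 GB.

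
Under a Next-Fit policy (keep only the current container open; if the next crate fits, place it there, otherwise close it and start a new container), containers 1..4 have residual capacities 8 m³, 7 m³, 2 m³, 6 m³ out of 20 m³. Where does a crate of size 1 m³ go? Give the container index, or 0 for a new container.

4

Next-Fit only looks at container 4, which has 6 m³ free.
1 m³ fits there.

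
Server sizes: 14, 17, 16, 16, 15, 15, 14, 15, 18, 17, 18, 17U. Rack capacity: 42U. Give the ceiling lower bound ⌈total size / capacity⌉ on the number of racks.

Total size = 14 + 17 + 16 + 16 + 15 + 15 + 14 + 15 + 18 + 17 + 18 + 17 = 192U.
⌈192 / 42⌉ = 5.

5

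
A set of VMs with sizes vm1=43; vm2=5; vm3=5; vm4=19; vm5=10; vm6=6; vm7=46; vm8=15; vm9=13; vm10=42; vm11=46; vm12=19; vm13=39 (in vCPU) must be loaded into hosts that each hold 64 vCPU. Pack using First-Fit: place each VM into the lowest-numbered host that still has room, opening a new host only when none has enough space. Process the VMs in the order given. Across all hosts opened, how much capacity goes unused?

Put vm1 (43 vCPU) in host 1; 21 vCPU remain.
Put vm2 (5 vCPU) in host 1; 16 vCPU remain.
Put vm3 (5 vCPU) in host 1; 11 vCPU remain.
Put vm4 (19 vCPU) in host 2; 45 vCPU remain.
Put vm5 (10 vCPU) in host 1; 1 vCPU remain.
Put vm6 (6 vCPU) in host 2; 39 vCPU remain.
Put vm7 (46 vCPU) in host 3; 18 vCPU remain.
Put vm8 (15 vCPU) in host 2; 24 vCPU remain.
Put vm9 (13 vCPU) in host 2; 11 vCPU remain.
Put vm10 (42 vCPU) in host 4; 22 vCPU remain.
Put vm11 (46 vCPU) in host 5; 18 vCPU remain.
Put vm12 (19 vCPU) in host 4; 3 vCPU remain.
Put vm13 (39 vCPU) in host 6; 25 vCPU remain.
6 hosts × 64 vCPU = 384 vCPU; used 308 vCPU; unused 76 vCPU.

76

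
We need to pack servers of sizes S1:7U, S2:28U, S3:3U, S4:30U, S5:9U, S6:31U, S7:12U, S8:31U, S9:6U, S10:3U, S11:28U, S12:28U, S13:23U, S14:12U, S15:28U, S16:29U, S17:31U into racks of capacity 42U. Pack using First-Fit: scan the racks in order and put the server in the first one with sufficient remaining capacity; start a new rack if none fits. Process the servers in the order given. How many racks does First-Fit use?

Put S1 (7U) in rack 1; 35U remain.
Put S2 (28U) in rack 1; 7U remain.
Put S3 (3U) in rack 1; 4U remain.
Put S4 (30U) in rack 2; 12U remain.
Put S5 (9U) in rack 2; 3U remain.
Put S6 (31U) in rack 3; 11U remain.
Put S7 (12U) in rack 4; 30U remain.
Put S8 (31U) in rack 5; 11U remain.
Put S9 (6U) in rack 3; 5U remain.
Put S10 (3U) in rack 1; 1U remain.
Put S11 (28U) in rack 4; 2U remain.
Put S12 (28U) in rack 6; 14U remain.
Put S13 (23U) in rack 7; 19U remain.
Put S14 (12U) in rack 6; 2U remain.
Put S15 (28U) in rack 8; 14U remain.
Put S16 (29U) in rack 9; 13U remain.
Put S17 (31U) in rack 10; 11U remain.

10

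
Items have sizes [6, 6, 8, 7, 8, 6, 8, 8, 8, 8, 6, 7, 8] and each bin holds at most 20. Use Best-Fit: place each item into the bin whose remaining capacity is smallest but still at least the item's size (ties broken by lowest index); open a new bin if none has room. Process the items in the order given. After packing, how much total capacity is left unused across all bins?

Put 6 in bin 1; 14 remain.
Put 6 in bin 1; 8 remain.
Put 8 in bin 1; 0 remain.
Put 7 in bin 2; 13 remain.
Put 8 in bin 2; 5 remain.
Put 6 in bin 3; 14 remain.
Put 8 in bin 3; 6 remain.
Put 8 in bin 4; 12 remain.
Put 8 in bin 4; 4 remain.
Put 8 in bin 5; 12 remain.
Put 6 in bin 3; 0 remain.
Put 7 in bin 5; 5 remain.
Put 8 in bin 6; 12 remain.
6 bins × 20 = 120; used 94; unused 26.

26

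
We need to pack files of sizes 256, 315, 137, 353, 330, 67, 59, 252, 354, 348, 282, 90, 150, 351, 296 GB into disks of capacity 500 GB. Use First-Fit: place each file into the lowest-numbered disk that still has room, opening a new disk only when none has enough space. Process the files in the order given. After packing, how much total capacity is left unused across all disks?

Put 256 GB in disk 1; 244 GB remain.
Put 315 GB in disk 2; 185 GB remain.
Put 137 GB in disk 1; 107 GB remain.
Put 353 GB in disk 3; 147 GB remain.
Put 330 GB in disk 4; 170 GB remain.
Put 67 GB in disk 1; 40 GB remain.
Put 59 GB in disk 2; 126 GB remain.
Put 252 GB in disk 5; 248 GB remain.
Put 354 GB in disk 6; 146 GB remain.
Put 348 GB in disk 7; 152 GB remain.
Put 282 GB in disk 8; 218 GB remain.
Put 90 GB in disk 2; 36 GB remain.
Put 150 GB in disk 4; 20 GB remain.
Put 351 GB in disk 9; 149 GB remain.
Put 296 GB in disk 10; 204 GB remain.
10 disks × 500 GB = 5000 GB; used 3640 GB; unused 1360 GB.

1360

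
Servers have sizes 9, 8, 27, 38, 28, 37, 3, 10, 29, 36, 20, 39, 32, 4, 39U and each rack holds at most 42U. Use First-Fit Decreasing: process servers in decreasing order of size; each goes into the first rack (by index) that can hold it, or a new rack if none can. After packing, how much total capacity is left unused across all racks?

Sorted descending: 39, 39, 38, 37, 36, 32, 29, 28, 27, 20, 10, 9, 8, 4, 3.
rack 1: place 39U, 3U left
rack 2: place 39U, 3U left
rack 3: place 38U, 4U left
rack 4: place 37U, 5U left
rack 5: place 36U, 6U left
rack 6: place 32U, 10U left
rack 7: place 29U, 13U left
rack 8: place 28U, 14U left
rack 9: place 27U, 15U left
rack 10: place 20U, 22U left
rack 6: place 10U, 0U left
rack 7: place 9U, 4U left
rack 8: place 8U, 6U left
rack 3: place 4U, 0U left
rack 1: place 3U, 0U left
10 racks × 42U = 420U; used 359U; unused 61U.

61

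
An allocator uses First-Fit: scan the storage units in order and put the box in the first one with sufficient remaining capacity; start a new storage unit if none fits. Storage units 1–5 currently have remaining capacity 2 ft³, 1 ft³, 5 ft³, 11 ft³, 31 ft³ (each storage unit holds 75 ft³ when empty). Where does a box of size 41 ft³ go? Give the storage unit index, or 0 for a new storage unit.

No storage unit has ≥ 41 ft³ free, so a new storage unit is opened.

0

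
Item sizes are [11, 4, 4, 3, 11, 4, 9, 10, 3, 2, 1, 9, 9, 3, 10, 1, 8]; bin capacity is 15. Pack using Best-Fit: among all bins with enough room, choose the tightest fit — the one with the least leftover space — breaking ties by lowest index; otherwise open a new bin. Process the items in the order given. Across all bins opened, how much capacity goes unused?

18

bin 1: place 11, 4 left
bin 1: place 4, 0 left
bin 2: place 4, 11 left
bin 2: place 3, 8 left
bin 3: place 11, 4 left
bin 3: place 4, 0 left
bin 4: place 9, 6 left
bin 5: place 10, 5 left
bin 5: place 3, 2 left
bin 5: place 2, 0 left
bin 4: place 1, 5 left
bin 6: place 9, 6 left
bin 7: place 9, 6 left
bin 4: place 3, 2 left
bin 8: place 10, 5 left
bin 4: place 1, 1 left
bin 2: place 8, 0 left
8 bins × 15 = 120; used 102; unused 18.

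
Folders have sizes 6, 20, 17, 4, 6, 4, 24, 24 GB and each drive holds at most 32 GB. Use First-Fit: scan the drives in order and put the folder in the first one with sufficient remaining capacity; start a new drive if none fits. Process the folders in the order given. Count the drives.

4 drives

Put 6 GB in drive 1; 26 GB remain.
Put 20 GB in drive 1; 6 GB remain.
Put 17 GB in drive 2; 15 GB remain.
Put 4 GB in drive 1; 2 GB remain.
Put 6 GB in drive 2; 9 GB remain.
Put 4 GB in drive 2; 5 GB remain.
Put 24 GB in drive 3; 8 GB remain.
Put 24 GB in drive 4; 8 GB remain.
Final drives: [6,20,4] [17,6,4] [24] [24].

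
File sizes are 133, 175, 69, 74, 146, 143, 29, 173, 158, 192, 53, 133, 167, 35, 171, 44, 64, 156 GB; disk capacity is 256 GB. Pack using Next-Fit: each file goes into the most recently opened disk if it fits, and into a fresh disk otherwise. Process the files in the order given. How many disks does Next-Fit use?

Put 133 GB in disk 1; 123 GB remain.
Put 175 GB in disk 2; 81 GB remain.
Put 69 GB in disk 2; 12 GB remain.
Put 74 GB in disk 3; 182 GB remain.
Put 146 GB in disk 3; 36 GB remain.
Put 143 GB in disk 4; 113 GB remain.
Put 29 GB in disk 4; 84 GB remain.
Put 173 GB in disk 5; 83 GB remain.
Put 158 GB in disk 6; 98 GB remain.
Put 192 GB in disk 7; 64 GB remain.
Put 53 GB in disk 7; 11 GB remain.
Put 133 GB in disk 8; 123 GB remain.
Put 167 GB in disk 9; 89 GB remain.
Put 35 GB in disk 9; 54 GB remain.
Put 171 GB in disk 10; 85 GB remain.
Put 44 GB in disk 10; 41 GB remain.
Put 64 GB in disk 11; 192 GB remain.
Put 156 GB in disk 11; 36 GB remain.
Final disks: [133] [175,69] [74,146] [143,29] [173] [158] [192,53] [133] [167,35] [171,44] [64,156].

11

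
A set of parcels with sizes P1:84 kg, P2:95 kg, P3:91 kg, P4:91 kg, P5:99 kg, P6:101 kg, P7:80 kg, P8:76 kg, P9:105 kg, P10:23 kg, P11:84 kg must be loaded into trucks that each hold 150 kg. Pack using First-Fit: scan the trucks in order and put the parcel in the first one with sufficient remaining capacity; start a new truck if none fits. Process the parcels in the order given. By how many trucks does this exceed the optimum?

0

First-Fit: [84,23] [95] [91] [91] [99] [101] [80] [76] [105] [84] → 10 trucks.
10 parcels exceed 75 kg (half the capacity), and no two of those can share a truck, so at least 10 trucks are needed.
So 10 is already optimal.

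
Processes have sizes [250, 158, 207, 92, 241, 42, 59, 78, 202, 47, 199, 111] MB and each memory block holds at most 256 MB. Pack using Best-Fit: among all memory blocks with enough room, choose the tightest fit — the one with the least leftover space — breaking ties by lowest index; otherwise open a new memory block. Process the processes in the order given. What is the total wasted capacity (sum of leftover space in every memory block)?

memory block 1: place 250 MB, 6 MB left
memory block 2: place 158 MB, 98 MB left
memory block 3: place 207 MB, 49 MB left
memory block 2: place 92 MB, 6 MB left
memory block 4: place 241 MB, 15 MB left
memory block 3: place 42 MB, 7 MB left
memory block 5: place 59 MB, 197 MB left
memory block 5: place 78 MB, 119 MB left
memory block 6: place 202 MB, 54 MB left
memory block 6: place 47 MB, 7 MB left
memory block 7: place 199 MB, 57 MB left
memory block 5: place 111 MB, 8 MB left
7 memory blocks × 256 MB = 1792 MB; used 1686 MB; unused 106 MB.

106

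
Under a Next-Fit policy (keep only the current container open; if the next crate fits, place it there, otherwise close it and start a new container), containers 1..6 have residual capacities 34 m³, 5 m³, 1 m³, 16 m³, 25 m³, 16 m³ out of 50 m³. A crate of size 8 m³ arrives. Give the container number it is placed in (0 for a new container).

Next-Fit only looks at container 6, which has 16 m³ free.
8 m³ fits there.

6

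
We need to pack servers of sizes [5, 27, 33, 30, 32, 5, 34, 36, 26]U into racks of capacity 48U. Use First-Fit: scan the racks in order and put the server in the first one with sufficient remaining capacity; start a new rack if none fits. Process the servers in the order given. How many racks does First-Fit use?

rack 1: place 5U, 43U left
rack 1: place 27U, 16U left
rack 2: place 33U, 15U left
rack 3: place 30U, 18U left
rack 4: place 32U, 16U left
rack 1: place 5U, 11U left
rack 5: place 34U, 14U left
rack 6: place 36U, 12U left
rack 7: place 26U, 22U left

7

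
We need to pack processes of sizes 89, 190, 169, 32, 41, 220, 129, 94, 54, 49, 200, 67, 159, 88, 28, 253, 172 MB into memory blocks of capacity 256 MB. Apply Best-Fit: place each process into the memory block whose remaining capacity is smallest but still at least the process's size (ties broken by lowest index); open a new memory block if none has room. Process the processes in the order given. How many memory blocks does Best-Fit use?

10 memory blocks

memory block 1: place 89 MB, 167 MB left
memory block 2: place 190 MB, 66 MB left
memory block 3: place 169 MB, 87 MB left
memory block 2: place 32 MB, 34 MB left
memory block 3: place 41 MB, 46 MB left
memory block 4: place 220 MB, 36 MB left
memory block 1: place 129 MB, 38 MB left
memory block 5: place 94 MB, 162 MB left
memory block 5: place 54 MB, 108 MB left
memory block 5: place 49 MB, 59 MB left
memory block 6: place 200 MB, 56 MB left
memory block 7: place 67 MB, 189 MB left
memory block 7: place 159 MB, 30 MB left
memory block 8: place 88 MB, 168 MB left
memory block 7: place 28 MB, 2 MB left
memory block 9: place 253 MB, 3 MB left
memory block 10: place 172 MB, 84 MB left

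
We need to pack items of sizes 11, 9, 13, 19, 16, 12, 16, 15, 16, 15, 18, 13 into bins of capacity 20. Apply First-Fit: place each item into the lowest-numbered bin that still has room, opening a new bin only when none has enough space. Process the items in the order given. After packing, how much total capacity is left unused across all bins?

47

11 → bin 1 (remaining 9)
9 → bin 1 (remaining 0)
13 → bin 2 (remaining 7)
19 → bin 3 (remaining 1)
16 → bin 4 (remaining 4)
12 → bin 5 (remaining 8)
16 → bin 6 (remaining 4)
15 → bin 7 (remaining 5)
16 → bin 8 (remaining 4)
15 → bin 9 (remaining 5)
18 → bin 10 (remaining 2)
13 → bin 11 (remaining 7)
11 bins × 20 = 220; used 173; unused 47.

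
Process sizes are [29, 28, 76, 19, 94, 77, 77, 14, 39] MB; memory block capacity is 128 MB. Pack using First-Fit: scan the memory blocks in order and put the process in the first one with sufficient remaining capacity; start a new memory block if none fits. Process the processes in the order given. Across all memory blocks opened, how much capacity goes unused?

187

29 MB → memory block 1 (remaining 99 MB)
28 MB → memory block 1 (remaining 71 MB)
76 MB → memory block 2 (remaining 52 MB)
19 MB → memory block 1 (remaining 52 MB)
94 MB → memory block 3 (remaining 34 MB)
77 MB → memory block 4 (remaining 51 MB)
77 MB → memory block 5 (remaining 51 MB)
14 MB → memory block 1 (remaining 38 MB)
39 MB → memory block 2 (remaining 13 MB)
5 memory blocks × 128 MB = 640 MB; used 453 MB; unused 187 MB.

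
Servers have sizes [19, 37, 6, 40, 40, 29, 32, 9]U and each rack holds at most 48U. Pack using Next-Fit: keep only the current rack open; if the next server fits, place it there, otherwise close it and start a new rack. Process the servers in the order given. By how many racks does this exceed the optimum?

1

Next-Fit: [19] [37,6] [40] [40] [29] [32,9] → 6 racks.
Total size 212U; any packing needs at least ⌈212/48⌉ = 5 racks.
An optimal packing achieves that bound: [40,6] [40] [37,9] [32] [29,19] → 5 racks.
Excess: 6 − 5 = 1.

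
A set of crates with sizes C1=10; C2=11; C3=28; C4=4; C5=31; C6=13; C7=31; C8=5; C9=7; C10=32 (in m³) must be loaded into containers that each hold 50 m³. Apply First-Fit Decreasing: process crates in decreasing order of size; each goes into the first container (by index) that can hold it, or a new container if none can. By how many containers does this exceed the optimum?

First-Fit Decreasing: [32,13,5] [31,11,7] [31,10,4] [28] → 4 containers.
Total size 172 m³; any packing needs at least ⌈172/50⌉ = 4 containers.
So 4 is already optimal.

0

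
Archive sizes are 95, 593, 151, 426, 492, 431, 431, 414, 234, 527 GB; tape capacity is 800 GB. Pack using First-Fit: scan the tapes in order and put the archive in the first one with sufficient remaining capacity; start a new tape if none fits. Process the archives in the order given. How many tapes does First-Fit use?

95 GB → tape 1 (remaining 705 GB)
593 GB → tape 1 (remaining 112 GB)
151 GB → tape 2 (remaining 649 GB)
426 GB → tape 2 (remaining 223 GB)
492 GB → tape 3 (remaining 308 GB)
431 GB → tape 4 (remaining 369 GB)
431 GB → tape 5 (remaining 369 GB)
414 GB → tape 6 (remaining 386 GB)
234 GB → tape 3 (remaining 74 GB)
527 GB → tape 7 (remaining 273 GB)

7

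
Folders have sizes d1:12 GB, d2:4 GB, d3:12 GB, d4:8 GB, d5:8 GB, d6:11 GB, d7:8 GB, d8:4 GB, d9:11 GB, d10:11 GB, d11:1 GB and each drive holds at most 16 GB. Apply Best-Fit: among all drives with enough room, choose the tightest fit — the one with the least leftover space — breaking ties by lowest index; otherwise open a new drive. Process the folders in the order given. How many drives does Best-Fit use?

d1 (12 GB) → drive 1 (remaining 4 GB)
d2 (4 GB) → drive 1 (remaining 0 GB)
d3 (12 GB) → drive 2 (remaining 4 GB)
d4 (8 GB) → drive 3 (remaining 8 GB)
d5 (8 GB) → drive 3 (remaining 0 GB)
d6 (11 GB) → drive 4 (remaining 5 GB)
d7 (8 GB) → drive 5 (remaining 8 GB)
d8 (4 GB) → drive 2 (remaining 0 GB)
d9 (11 GB) → drive 6 (remaining 5 GB)
d10 (11 GB) → drive 7 (remaining 5 GB)
d11 (1 GB) → drive 4 (remaining 4 GB)
Final drives: [12,4] [12,4] [8,8] [11,1] [8] [11] [11].

7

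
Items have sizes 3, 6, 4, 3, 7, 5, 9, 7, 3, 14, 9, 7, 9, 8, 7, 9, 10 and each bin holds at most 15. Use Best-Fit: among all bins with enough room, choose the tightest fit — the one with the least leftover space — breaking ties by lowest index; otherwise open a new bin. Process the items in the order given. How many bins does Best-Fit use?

10 bins

Put 3 in bin 1; 12 remain.
Put 6 in bin 1; 6 remain.
Put 4 in bin 1; 2 remain.
Put 3 in bin 2; 12 remain.
Put 7 in bin 2; 5 remain.
Put 5 in bin 2; 0 remain.
Put 9 in bin 3; 6 remain.
Put 7 in bin 4; 8 remain.
Put 3 in bin 3; 3 remain.
Put 14 in bin 5; 1 remain.
Put 9 in bin 6; 6 remain.
Put 7 in bin 4; 1 remain.
Put 9 in bin 7; 6 remain.
Put 8 in bin 8; 7 remain.
Put 7 in bin 8; 0 remain.
Put 9 in bin 9; 6 remain.
Put 10 in bin 10; 5 remain.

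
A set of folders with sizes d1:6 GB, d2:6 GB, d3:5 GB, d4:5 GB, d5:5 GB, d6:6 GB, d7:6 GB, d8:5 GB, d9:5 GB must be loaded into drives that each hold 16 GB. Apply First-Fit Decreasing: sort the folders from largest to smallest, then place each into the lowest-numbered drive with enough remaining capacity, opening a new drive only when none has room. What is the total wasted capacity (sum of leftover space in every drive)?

15

Sorted descending: 6, 6, 6, 6, 5, 5, 5, 5, 5.
drive 1: place 6 GB, 10 GB left
drive 1: place 6 GB, 4 GB left
drive 2: place 6 GB, 10 GB left
drive 2: place 6 GB, 4 GB left
drive 3: place 5 GB, 11 GB left
drive 3: place 5 GB, 6 GB left
drive 3: place 5 GB, 1 GB left
drive 4: place 5 GB, 11 GB left
drive 4: place 5 GB, 6 GB left
4 drives × 16 GB = 64 GB; used 49 GB; unused 15 GB.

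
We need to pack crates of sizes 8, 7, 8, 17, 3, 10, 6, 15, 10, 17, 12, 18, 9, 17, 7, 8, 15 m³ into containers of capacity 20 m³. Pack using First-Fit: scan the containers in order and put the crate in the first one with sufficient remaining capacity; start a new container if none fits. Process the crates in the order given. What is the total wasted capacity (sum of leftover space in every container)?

33

container 1: place 8 m³, 12 m³ left
container 1: place 7 m³, 5 m³ left
container 2: place 8 m³, 12 m³ left
container 3: place 17 m³, 3 m³ left
container 1: place 3 m³, 2 m³ left
container 2: place 10 m³, 2 m³ left
container 4: place 6 m³, 14 m³ left
container 5: place 15 m³, 5 m³ left
container 4: place 10 m³, 4 m³ left
container 6: place 17 m³, 3 m³ left
container 7: place 12 m³, 8 m³ left
container 8: place 18 m³, 2 m³ left
container 9: place 9 m³, 11 m³ left
container 10: place 17 m³, 3 m³ left
container 7: place 7 m³, 1 m³ left
container 9: place 8 m³, 3 m³ left
container 11: place 15 m³, 5 m³ left
11 containers × 20 m³ = 220 m³; used 187 m³; unused 33 m³.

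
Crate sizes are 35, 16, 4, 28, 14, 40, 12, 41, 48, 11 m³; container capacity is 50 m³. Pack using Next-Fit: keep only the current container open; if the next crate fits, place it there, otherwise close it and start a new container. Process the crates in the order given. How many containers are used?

Put 35 m³ in container 1; 15 m³ remain.
Put 16 m³ in container 2; 34 m³ remain.
Put 4 m³ in container 2; 30 m³ remain.
Put 28 m³ in container 2; 2 m³ remain.
Put 14 m³ in container 3; 36 m³ remain.
Put 40 m³ in container 4; 10 m³ remain.
Put 12 m³ in container 5; 38 m³ remain.
Put 41 m³ in container 6; 9 m³ remain.
Put 48 m³ in container 7; 2 m³ remain.
Put 11 m³ in container 8; 39 m³ remain.
Final containers: [35] [16,4,28] [14] [40] [12] [41] [48] [11].

8 containers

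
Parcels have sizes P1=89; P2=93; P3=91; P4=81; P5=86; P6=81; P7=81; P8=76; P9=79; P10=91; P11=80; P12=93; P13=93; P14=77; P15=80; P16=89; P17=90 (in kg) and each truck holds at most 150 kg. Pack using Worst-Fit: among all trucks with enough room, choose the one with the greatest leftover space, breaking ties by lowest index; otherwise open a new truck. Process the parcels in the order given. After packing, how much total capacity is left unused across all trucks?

1100

truck 1: place P1 (89 kg), 61 kg left
truck 2: place P2 (93 kg), 57 kg left
truck 3: place P3 (91 kg), 59 kg left
truck 4: place P4 (81 kg), 69 kg left
truck 5: place P5 (86 kg), 64 kg left
truck 6: place P6 (81 kg), 69 kg left
truck 7: place P7 (81 kg), 69 kg left
truck 8: place P8 (76 kg), 74 kg left
truck 9: place P9 (79 kg), 71 kg left
truck 10: place P10 (91 kg), 59 kg left
truck 11: place P11 (80 kg), 70 kg left
truck 12: place P12 (93 kg), 57 kg left
truck 13: place P13 (93 kg), 57 kg left
truck 14: place P14 (77 kg), 73 kg left
truck 15: place P15 (80 kg), 70 kg left
truck 16: place P16 (89 kg), 61 kg left
truck 17: place P17 (90 kg), 60 kg left
17 trucks × 150 kg = 2550 kg; used 1450 kg; unused 1100 kg.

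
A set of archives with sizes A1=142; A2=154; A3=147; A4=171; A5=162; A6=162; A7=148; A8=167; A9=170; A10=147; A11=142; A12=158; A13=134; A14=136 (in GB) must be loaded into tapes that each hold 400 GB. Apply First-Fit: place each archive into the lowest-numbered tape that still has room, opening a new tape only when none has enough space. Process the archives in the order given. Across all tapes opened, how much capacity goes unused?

660

tape 1: place A1 (142 GB), 258 GB left
tape 1: place A2 (154 GB), 104 GB left
tape 2: place A3 (147 GB), 253 GB left
tape 2: place A4 (171 GB), 82 GB left
tape 3: place A5 (162 GB), 238 GB left
tape 3: place A6 (162 GB), 76 GB left
tape 4: place A7 (148 GB), 252 GB left
tape 4: place A8 (167 GB), 85 GB left
tape 5: place A9 (170 GB), 230 GB left
tape 5: place A10 (147 GB), 83 GB left
tape 6: place A11 (142 GB), 258 GB left
tape 6: place A12 (158 GB), 100 GB left
tape 7: place A13 (134 GB), 266 GB left
tape 7: place A14 (136 GB), 130 GB left
7 tapes × 400 GB = 2800 GB; used 2140 GB; unused 660 GB.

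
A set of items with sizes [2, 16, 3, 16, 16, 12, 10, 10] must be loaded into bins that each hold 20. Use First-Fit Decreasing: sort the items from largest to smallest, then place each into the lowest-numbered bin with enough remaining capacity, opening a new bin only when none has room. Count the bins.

5

Sorted descending: 16, 16, 16, 12, 10, 10, 3, 2.
16 → bin 1 (remaining 4)
16 → bin 2 (remaining 4)
16 → bin 3 (remaining 4)
12 → bin 4 (remaining 8)
10 → bin 5 (remaining 10)
10 → bin 5 (remaining 0)
3 → bin 1 (remaining 1)
2 → bin 2 (remaining 2)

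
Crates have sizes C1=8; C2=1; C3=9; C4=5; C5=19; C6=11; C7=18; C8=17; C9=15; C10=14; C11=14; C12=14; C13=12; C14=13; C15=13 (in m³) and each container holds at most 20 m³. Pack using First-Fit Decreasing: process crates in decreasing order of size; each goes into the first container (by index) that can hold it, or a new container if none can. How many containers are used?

11

Sorted descending: 19, 18, 17, 15, 14, 14, 14, 13, 13, 12, 11, 9, 8, 5, 1.
19 m³ → container 1 (remaining 1 m³)
18 m³ → container 2 (remaining 2 m³)
17 m³ → container 3 (remaining 3 m³)
15 m³ → container 4 (remaining 5 m³)
14 m³ → container 5 (remaining 6 m³)
14 m³ → container 6 (remaining 6 m³)
14 m³ → container 7 (remaining 6 m³)
13 m³ → container 8 (remaining 7 m³)
13 m³ → container 9 (remaining 7 m³)
12 m³ → container 10 (remaining 8 m³)
11 m³ → container 11 (remaining 9 m³)
9 m³ → container 11 (remaining 0 m³)
8 m³ → container 10 (remaining 0 m³)
5 m³ → container 4 (remaining 0 m³)
1 m³ → container 1 (remaining 0 m³)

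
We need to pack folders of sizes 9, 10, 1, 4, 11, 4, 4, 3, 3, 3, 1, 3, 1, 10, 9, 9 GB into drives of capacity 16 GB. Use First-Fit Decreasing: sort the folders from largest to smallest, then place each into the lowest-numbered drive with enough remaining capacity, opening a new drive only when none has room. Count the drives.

6

Sorted descending: 11, 10, 10, 9, 9, 9, 4, 4, 4, 3, 3, 3, 3, 1, 1, 1.
drive 1: place 11 GB, 5 GB left
drive 2: place 10 GB, 6 GB left
drive 3: place 10 GB, 6 GB left
drive 4: place 9 GB, 7 GB left
drive 5: place 9 GB, 7 GB left
drive 6: place 9 GB, 7 GB left
drive 1: place 4 GB, 1 GB left
drive 2: place 4 GB, 2 GB left
drive 3: place 4 GB, 2 GB left
drive 4: place 3 GB, 4 GB left
drive 4: place 3 GB, 1 GB left
drive 5: place 3 GB, 4 GB left
drive 5: place 3 GB, 1 GB left
drive 1: place 1 GB, 0 GB left
drive 2: place 1 GB, 1 GB left
drive 2: place 1 GB, 0 GB left
Final drives: [11,4,1] [10,4,1,1] [10,4] [9,3,3] [9,3,3] [9].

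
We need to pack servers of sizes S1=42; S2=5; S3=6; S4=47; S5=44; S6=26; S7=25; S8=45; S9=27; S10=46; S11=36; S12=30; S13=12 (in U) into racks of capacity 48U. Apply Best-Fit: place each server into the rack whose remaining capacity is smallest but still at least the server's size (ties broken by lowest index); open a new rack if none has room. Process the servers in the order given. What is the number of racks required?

Put S1 (42U) in rack 1; 6U remain.
Put S2 (5U) in rack 1; 1U remain.
Put S3 (6U) in rack 2; 42U remain.
Put S4 (47U) in rack 3; 1U remain.
Put S5 (44U) in rack 4; 4U remain.
Put S6 (26U) in rack 2; 16U remain.
Put S7 (25U) in rack 5; 23U remain.
Put S8 (45U) in rack 6; 3U remain.
Put S9 (27U) in rack 7; 21U remain.
Put S10 (46U) in rack 8; 2U remain.
Put S11 (36U) in rack 9; 12U remain.
Put S12 (30U) in rack 10; 18U remain.
Put S13 (12U) in rack 9; 0U remain.
Final racks: [42,5] [6,26] [47] [44] [25] [45] [27] [46] [36,12] [30].

10 racks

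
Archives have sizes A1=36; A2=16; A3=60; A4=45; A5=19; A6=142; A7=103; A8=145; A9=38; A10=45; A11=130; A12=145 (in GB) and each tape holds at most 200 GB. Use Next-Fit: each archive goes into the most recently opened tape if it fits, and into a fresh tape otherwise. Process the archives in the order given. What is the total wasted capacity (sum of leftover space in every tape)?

276

Put A1 (36 GB) in tape 1; 164 GB remain.
Put A2 (16 GB) in tape 1; 148 GB remain.
Put A3 (60 GB) in tape 1; 88 GB remain.
Put A4 (45 GB) in tape 1; 43 GB remain.
Put A5 (19 GB) in tape 1; 24 GB remain.
Put A6 (142 GB) in tape 2; 58 GB remain.
Put A7 (103 GB) in tape 3; 97 GB remain.
Put A8 (145 GB) in tape 4; 55 GB remain.
Put A9 (38 GB) in tape 4; 17 GB remain.
Put A10 (45 GB) in tape 5; 155 GB remain.
Put A11 (130 GB) in tape 5; 25 GB remain.
Put A12 (145 GB) in tape 6; 55 GB remain.
6 tapes × 200 GB = 1200 GB; used 924 GB; unused 276 GB.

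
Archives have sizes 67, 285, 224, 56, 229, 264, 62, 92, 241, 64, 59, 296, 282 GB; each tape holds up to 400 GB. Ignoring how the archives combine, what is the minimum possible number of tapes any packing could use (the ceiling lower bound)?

Total size = 67 + 285 + 224 + 56 + 229 + 264 + 62 + 92 + 241 + 64 + 59 + 296 + 282 = 2221 GB.
⌈2221 / 400⌉ = 6.

6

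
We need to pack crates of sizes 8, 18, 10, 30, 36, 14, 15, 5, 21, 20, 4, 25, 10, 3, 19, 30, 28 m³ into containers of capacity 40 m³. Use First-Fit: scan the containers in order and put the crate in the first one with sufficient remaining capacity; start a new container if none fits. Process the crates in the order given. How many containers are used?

9

Put 8 m³ in container 1; 32 m³ remain.
Put 18 m³ in container 1; 14 m³ remain.
Put 10 m³ in container 1; 4 m³ remain.
Put 30 m³ in container 2; 10 m³ remain.
Put 36 m³ in container 3; 4 m³ remain.
Put 14 m³ in container 4; 26 m³ remain.
Put 15 m³ in container 4; 11 m³ remain.
Put 5 m³ in container 2; 5 m³ remain.
Put 21 m³ in container 5; 19 m³ remain.
Put 20 m³ in container 6; 20 m³ remain.
Put 4 m³ in container 1; 0 m³ remain.
Put 25 m³ in container 7; 15 m³ remain.
Put 10 m³ in container 4; 1 m³ remain.
Put 3 m³ in container 2; 2 m³ remain.
Put 19 m³ in container 5; 0 m³ remain.
Put 30 m³ in container 8; 10 m³ remain.
Put 28 m³ in container 9; 12 m³ remain.
Final containers: [8,18,10,4] [30,5,3] [36] [14,15,10] [21,19] [20] [25] [30] [28].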